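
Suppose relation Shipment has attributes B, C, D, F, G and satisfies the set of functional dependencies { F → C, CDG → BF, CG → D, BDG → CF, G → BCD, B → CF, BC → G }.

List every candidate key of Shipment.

{B}; {G}

{B}⁺: B→CF adds C, F; BC→G adds G; CG→D adds D → {B, C, D, F, G}.
{G}⁺: G→BCD adds B, C, D; B→CF adds F → {B, C, D, F, G}.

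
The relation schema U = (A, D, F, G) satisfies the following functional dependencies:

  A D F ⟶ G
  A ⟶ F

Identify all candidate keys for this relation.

(A, D)

Attributes A, D never appear on any right-hand side, so every candidate key must contain {A, D}.
{A, D}⁺ = {A, D, F, G}, which is all of the schema, so {A, D} is the only candidate key.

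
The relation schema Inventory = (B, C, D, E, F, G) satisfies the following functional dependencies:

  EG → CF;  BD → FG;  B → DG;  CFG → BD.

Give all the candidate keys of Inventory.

{B, E}⁺: B→DG adds D, G; EG→CF adds C, F → {B, C, D, E, F, G}.
{E, G}⁺: EG→CF adds C, F; CFG→BD adds B, D → {B, C, D, E, F, G}.
Any other superkey contains one of these as a subset, so there are no further candidate keys.

BE, EG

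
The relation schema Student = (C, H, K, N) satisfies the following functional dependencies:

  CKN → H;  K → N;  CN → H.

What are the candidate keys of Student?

Attributes C, K never appear on any right-hand side, so every candidate key must contain {C, K}.
{C, K}⁺ = {C, H, K, N}, which is all of the schema, so {C, K} is the only candidate key.

(C, K)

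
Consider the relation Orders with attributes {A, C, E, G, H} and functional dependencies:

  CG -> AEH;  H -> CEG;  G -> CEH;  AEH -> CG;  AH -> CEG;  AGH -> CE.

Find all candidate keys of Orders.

{G}⁺: G→CEH adds C, E, H; CG→AEH adds A → {A, C, E, G, H}.
{H}⁺: H→CEG adds C, E, G; CG→AEH adds A → {A, C, E, G, H}.
Any other superkey contains one of these as a subset, so there are no further candidate keys.

{G}, {H}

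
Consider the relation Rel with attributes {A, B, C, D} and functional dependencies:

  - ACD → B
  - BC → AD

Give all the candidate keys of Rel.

Attribute C never appears on the right-hand side of any dependency, so C must belong to every candidate key.
{C}⁺ = {C}, which is not all of the schema, so we must add further attributes.
{B, C}⁺: BC→AD adds A, D → {A, B, C, D}. Minimal: {C}⁺ = {C}; {B}⁺ = {B} — none reach the full schema.
{A, C, D}⁺: ACD→B adds B → {A, B, C, D}. Minimal: {C, D}⁺ = {C, D}; {A, D}⁺ = {A, D}; {A, C}⁺ = {A, C} — none reach the full schema.

{B, C}, {A, C, D}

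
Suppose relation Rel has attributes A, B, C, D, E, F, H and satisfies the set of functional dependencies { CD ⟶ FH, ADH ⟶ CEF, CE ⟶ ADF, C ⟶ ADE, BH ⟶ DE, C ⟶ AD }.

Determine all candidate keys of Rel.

{B, C}⁺: C→ADE adds A, D, E; CD→FH adds F, H → {A, B, C, D, E, F, H}. Minimal: {C}⁺ = {A, C, D, E, F, H}; {B}⁺ = {B} — none reach the full schema.
{A, B, H}⁺: BH→DE adds D, E; ADH→CEF adds C, F → {A, B, C, D, E, F, H}. Minimal: {B, H}⁺ = {B, D, E, H}; {A, H}⁺ = {A, H}; {A, B}⁺ = {A, B} — none reach the full schema.

(B, C); (A, B, H)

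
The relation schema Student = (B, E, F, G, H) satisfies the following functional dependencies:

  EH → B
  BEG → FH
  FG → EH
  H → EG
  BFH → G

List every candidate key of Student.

{H}, {F, G}, {B, E, G}

{H}⁺: H→EG adds E, G; EH→B adds B; BEG→FH adds F → {B, E, F, G, H}.
{F, G}⁺: FG→EH adds E, H; EH→B adds B → {B, E, F, G, H}. Minimal: {G}⁺ = {G}; {F}⁺ = {F} — none reach the full schema.
{B, E, G}⁺: BEG→FH adds F, H → {B, E, F, G, H}. Minimal: {E, G}⁺ = {E, G}; {B, G}⁺ = {B, G}; {B, E}⁺ = {B, E} — none reach the full schema.
Any other superkey contains one of these as a subset, so there are no further candidate keys.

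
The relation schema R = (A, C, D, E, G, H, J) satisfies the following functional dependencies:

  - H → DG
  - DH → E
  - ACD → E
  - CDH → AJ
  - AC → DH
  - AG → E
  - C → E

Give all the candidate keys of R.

Attribute C never appears on the right-hand side of any dependency, so C must belong to every candidate key.
{C}⁺ = {C, E}, which is not all of the schema, so we must add further attributes.
{A, C}⁺: AC→DH adds D, H; C→E adds E; H→DG adds G; CDH→AJ adds J → {A, C, D, E, G, H, J}. Minimal: {C}⁺ = {C, E}; {A}⁺ = {A} — none reach the full schema.
{C, H}⁺: H→DG adds D, G; DH→E adds E; CDH→AJ adds A, J → {A, C, D, E, G, H, J}. Minimal: {H}⁺ = {D, E, G, H}; {C}⁺ = {C, E} — none reach the full schema.
Any other superkey contains one of these as a subset, so there are no further candidate keys.

(A, C); (C, H)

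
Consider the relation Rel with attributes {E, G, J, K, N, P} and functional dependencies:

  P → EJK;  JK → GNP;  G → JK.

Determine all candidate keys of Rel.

{G}⁺: G→JK adds J, K; JK→GNP adds N, P; P→EJK adds E → {E, G, J, K, N, P}.
{P}⁺: P→EJK adds E, J, K; JK→GNP adds G, N → {E, G, J, K, N, P}.
{J, K}⁺: JK→GNP adds G, N, P; P→EJK adds E → {E, G, J, K, N, P}. Minimal: {K}⁺ = {K}; {J}⁺ = {J} — none reach the full schema.
Any other superkey contains one of these as a subset, so there are no further candidate keys.

(G), (P), (J, K)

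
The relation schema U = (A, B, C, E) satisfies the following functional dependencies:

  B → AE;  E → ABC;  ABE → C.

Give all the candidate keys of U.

{B}, {E}

{B}⁺: B→AE adds A, E; E→ABC adds C → {A, B, C, E}.
{E}⁺: E→ABC adds A, B, C → {A, B, C, E}.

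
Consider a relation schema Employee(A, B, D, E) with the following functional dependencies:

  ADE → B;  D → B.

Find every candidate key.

Attributes A, D, E never appear on any right-hand side, so every candidate key must contain {A, D, E}.
{A, D, E}⁺ = {A, B, D, E}, which is all of the schema, so {A, D, E} is the only candidate key.

{A, D, E}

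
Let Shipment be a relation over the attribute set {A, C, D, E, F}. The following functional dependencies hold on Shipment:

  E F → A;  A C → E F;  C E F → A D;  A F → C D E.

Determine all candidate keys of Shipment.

{A, C}⁺: AC→EF adds E, F; CEF→AD adds D → {A, C, D, E, F}. Minimal: {C}⁺ = {C}; {A}⁺ = {A} — none reach the full schema.
{A, F}⁺: AF→CDE adds C, D, E → {A, C, D, E, F}. Minimal: {F}⁺ = {F}; {A}⁺ = {A} — none reach the full schema.
{E, F}⁺: EF→A adds A; AF→CDE adds C, D → {A, C, D, E, F}. Minimal: {F}⁺ = {F}; {E}⁺ = {E} — none reach the full schema.
Any other superkey contains one of these as a subset, so there are no further candidate keys.

(A, C); (A, F); (E, F)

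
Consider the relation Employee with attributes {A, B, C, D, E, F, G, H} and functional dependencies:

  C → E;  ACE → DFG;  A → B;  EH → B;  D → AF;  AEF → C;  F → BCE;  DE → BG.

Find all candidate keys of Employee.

{D, H}; {A, C, H}; {A, F, H}

Attribute H never appears on the right-hand side of any dependency, so H must belong to every candidate key.
{H}⁺ = {H}, which is not all of the schema, so we must add further attributes.
{D, H}⁺: D→AF adds A, F; F→BCE adds B, C, E; DE→BG adds G → {A, B, C, D, E, F, G, H}. Minimal: {H}⁺ = {H}; {D}⁺ = {A, B, C, D, E, F, G} — none reach the full schema.
{A, C, H}⁺: C→E adds E; ACE→DFG adds D, F, G; A→B adds B → {A, B, C, D, E, F, G, H}. Minimal: {C, H}⁺ = {B, C, E, H}; {A, H}⁺ = {A, B, H}; {A, C}⁺ = {A, B, C, D, E, F, G} — none reach the full schema.
{A, F, H}⁺: A→B adds B; F→BCE adds C, E; ACE→DFG adds D, G → {A, B, C, D, E, F, G, H}. Minimal: {F, H}⁺ = {B, C, E, F, H}; {A, H}⁺ = {A, B, H}; {A, F}⁺ = {A, B, C, D, E, F, G} — none reach the full schema.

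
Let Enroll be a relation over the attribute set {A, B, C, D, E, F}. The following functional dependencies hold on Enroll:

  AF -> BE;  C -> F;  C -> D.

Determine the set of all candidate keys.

Attributes A, C never appear on any right-hand side, so every candidate key must contain {A, C}.
{A, C}⁺ = {A, B, C, D, E, F}, which is all of the schema, so {A, C} is the only candidate key.

{A, C}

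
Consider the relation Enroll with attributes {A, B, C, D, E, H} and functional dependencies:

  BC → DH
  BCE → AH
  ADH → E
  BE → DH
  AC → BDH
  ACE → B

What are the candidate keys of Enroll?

{A, C}; {B, C, E}

Attribute C never appears on the right-hand side of any dependency, so C must belong to every candidate key.
{C}⁺ = {C}, which is not all of the schema, so we must add further attributes.
{A, C}⁺: AC→BDH adds B, D, H; ADH→E adds E → {A, B, C, D, E, H}.
{B, C, E}⁺: BC→DH adds D, H; BCE→AH adds A → {A, B, C, D, E, H}.
Any other superkey contains one of these as a subset, so there are no further candidate keys.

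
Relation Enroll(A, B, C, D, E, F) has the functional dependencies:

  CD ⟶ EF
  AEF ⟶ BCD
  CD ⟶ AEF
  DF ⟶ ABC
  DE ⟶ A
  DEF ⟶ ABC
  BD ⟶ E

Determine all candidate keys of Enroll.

CD, DF, AEF

{C, D}⁺: CD→EF adds E, F; CD→AEF adds A; DF→ABC adds B → {A, B, C, D, E, F}. Minimal: {D}⁺ = {D}; {C}⁺ = {C} — none reach the full schema.
{D, F}⁺: DF→ABC adds A, B, C; BD→E adds E → {A, B, C, D, E, F}. Minimal: {F}⁺ = {F}; {D}⁺ = {D} — none reach the full schema.
{A, E, F}⁺: AEF→BCD adds B, C, D → {A, B, C, D, E, F}. Minimal: {E, F}⁺ = {E, F}; {A, F}⁺ = {A, F}; {A, E}⁺ = {A, E} — none reach the full schema.
Any other superkey contains one of these as a subset, so there are no further candidate keys.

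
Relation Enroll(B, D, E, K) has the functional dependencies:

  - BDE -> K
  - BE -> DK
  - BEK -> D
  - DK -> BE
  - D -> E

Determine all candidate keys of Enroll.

BD, BE, DK

{B, D}⁺: D→E adds E; BDE→K adds K → {B, D, E, K}.
{B, E}⁺: BE→DK adds D, K → {B, D, E, K}.
{D, K}⁺: DK→BE adds B, E → {B, D, E, K}.
Any other superkey contains one of these as a subset, so there are no further candidate keys.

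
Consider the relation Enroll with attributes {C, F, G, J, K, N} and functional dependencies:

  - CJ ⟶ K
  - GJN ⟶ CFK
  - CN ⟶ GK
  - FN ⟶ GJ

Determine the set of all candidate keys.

{F, N}⁺: FN→GJ adds G, J; GJN→CFK adds C, K → {C, F, G, J, K, N}. Minimal: {N}⁺ = {N}; {F}⁺ = {F} — none reach the full schema.
{C, J, N}⁺: CJ→K adds K; CN→GK adds G; GJN→CFK adds F → {C, F, G, J, K, N}. Minimal: {J, N}⁺ = {J, N}; {C, N}⁺ = {C, G, K, N}; {C, J}⁺ = {C, J, K} — none reach the full schema.
{G, J, N}⁺: GJN→CFK adds C, F, K → {C, F, G, J, K, N}. Minimal: {J, N}⁺ = {J, N}; {G, N}⁺ = {G, N}; {G, J}⁺ = {G, J} — none reach the full schema.
Any other superkey contains one of these as a subset, so there are no further candidate keys.

FN, CJN, GJN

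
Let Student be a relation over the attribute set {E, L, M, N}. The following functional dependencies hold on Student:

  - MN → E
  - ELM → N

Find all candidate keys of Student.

{E, L, M}, {L, M, N}

Attributes L, M never appear on any right-hand side, so every candidate key must contain {L, M}.
{L, M}⁺ = {L, M}, which is not all of the schema, so we must add further attributes.
{E, L, M}⁺: ELM→N adds N → {E, L, M, N}. Minimal: {L, M}⁺ = {L, M}; {E, M}⁺ = {E, M}; {E, L}⁺ = {E, L} — none reach the full schema.
{L, M, N}⁺: MN→E adds E → {E, L, M, N}. Minimal: {M, N}⁺ = {E, M, N}; {L, N}⁺ = {L, N}; {L, M}⁺ = {L, M} — none reach the full schema.
Any other superkey contains one of these as a subset, so there are no further candidate keys.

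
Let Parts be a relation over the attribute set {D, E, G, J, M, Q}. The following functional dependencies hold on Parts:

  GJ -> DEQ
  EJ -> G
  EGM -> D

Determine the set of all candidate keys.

{E, J, M}⁺: EJ→G adds G; EGM→D adds D; GJ→DEQ adds Q → {D, E, G, J, M, Q}. Minimal: {J, M}⁺ = {J, M}; {E, M}⁺ = {E, M}; {E, J}⁺ = {D, E, G, J, Q} — none reach the full schema.
{G, J, M}⁺: GJ→DEQ adds D, E, Q → {D, E, G, J, M, Q}. Minimal: {J, M}⁺ = {J, M}; {G, M}⁺ = {G, M}; {G, J}⁺ = {D, E, G, J, Q} — none reach the full schema.

(E, J, M), (G, J, M)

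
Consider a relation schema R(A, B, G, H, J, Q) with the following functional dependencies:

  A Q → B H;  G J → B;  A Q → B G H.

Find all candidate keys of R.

AJQ

Attributes A, J, Q never appear on any right-hand side, so every candidate key must contain {A, J, Q}.
{A, J, Q}⁺ = {A, B, G, H, J, Q}, which is all of the schema, so {A, J, Q} is the only candidate key.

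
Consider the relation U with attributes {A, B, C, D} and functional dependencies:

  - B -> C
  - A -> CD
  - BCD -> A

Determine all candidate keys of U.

Attribute B never appears on the right-hand side of any dependency, so B must belong to every candidate key.
{B}⁺ = {B, C}, which is not all of the schema, so we must add further attributes.
{A, B}⁺: B→C adds C; A→CD adds D → {A, B, C, D}.
{B, D}⁺: B→C adds C; BCD→A adds A → {A, B, C, D}.
Any other superkey contains one of these as a subset, so there are no further candidate keys.

{A, B}, {B, D}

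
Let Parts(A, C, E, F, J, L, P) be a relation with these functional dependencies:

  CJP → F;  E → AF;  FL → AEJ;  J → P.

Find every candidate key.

Attributes C, L never appear on any right-hand side, so every candidate key must contain {C, L}.
{C, L}⁺ = {C, L}, which is not all of the schema, so we must add further attributes.
{C, E, L}⁺: E→AF adds A, F; FL→AEJ adds J; J→P adds P → {A, C, E, F, J, L, P}. Minimal: {E, L}⁺ = {A, E, F, J, L, P}; {C, L}⁺ = {C, L}; {C, E}⁺ = {A, C, E, F} — none reach the full schema.
{C, F, L}⁺: FL→AEJ adds A, E, J; J→P adds P → {A, C, E, F, J, L, P}. Minimal: {F, L}⁺ = {A, E, F, J, L, P}; {C, L}⁺ = {C, L}; {C, F}⁺ = {C, F} — none reach the full schema.
{C, J, L}⁺: J→P adds P; CJP→F adds F; FL→AEJ adds A, E → {A, C, E, F, J, L, P}. Minimal: {J, L}⁺ = {J, L, P}; {C, L}⁺ = {C, L}; {C, J}⁺ = {C, F, J, P} — none reach the full schema.

{C, E, L}, {C, F, L}, {C, J, L}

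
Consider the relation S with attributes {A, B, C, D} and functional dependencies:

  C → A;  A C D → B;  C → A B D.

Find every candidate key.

Attribute C never appears on the right-hand side of any dependency, so C must belong to every candidate key.
{C}⁺ = {A, B, C, D}, which is all of the schema, so {C} is the only candidate key.

{C}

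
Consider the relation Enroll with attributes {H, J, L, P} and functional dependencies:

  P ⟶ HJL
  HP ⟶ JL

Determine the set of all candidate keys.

(P)

Attribute P never appears on the right-hand side of any dependency, so P must belong to every candidate key.
{P}⁺ = {H, J, L, P}, which is all of the schema, so {P} is the only candidate key.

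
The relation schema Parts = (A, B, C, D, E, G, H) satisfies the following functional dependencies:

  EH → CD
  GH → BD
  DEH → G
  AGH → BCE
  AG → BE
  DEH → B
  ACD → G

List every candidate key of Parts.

{A, E, H}; {A, G, H}; {A, C, D, H}

Attributes A, H never appear on any right-hand side, so every candidate key must contain {A, H}.
{A, H}⁺ = {A, H}, which is not all of the schema, so we must add further attributes.
{A, E, H}⁺: EH→CD adds C, D; DEH→G adds G; AGH→BCE adds B → {A, B, C, D, E, G, H}. Minimal: {E, H}⁺ = {B, C, D, E, G, H}; {A, H}⁺ = {A, H}; {A, E}⁺ = {A, E} — none reach the full schema.
{A, G, H}⁺: GH→BD adds B, D; AGH→BCE adds C, E → {A, B, C, D, E, G, H}. Minimal: {G, H}⁺ = {B, D, G, H}; {A, H}⁺ = {A, H}; {A, G}⁺ = {A, B, E, G} — none reach the full schema.
{A, C, D, H}⁺: ACD→G adds G; GH→BD adds B; AGH→BCE adds E → {A, B, C, D, E, G, H}. Minimal: {C, D, H}⁺ = {C, D, H}; {A, D, H}⁺ = {A, D, H}; {A, C, H}⁺ = {A, C, H}; … — none reach the full schema.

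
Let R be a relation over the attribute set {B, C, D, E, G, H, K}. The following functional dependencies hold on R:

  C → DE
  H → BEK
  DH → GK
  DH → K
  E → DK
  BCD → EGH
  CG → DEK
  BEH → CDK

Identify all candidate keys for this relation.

{H}⁺: H→BEK adds B, E, K; E→DK adds D; BEH→CDK adds C; DH→GK adds G → {B, C, D, E, G, H, K}.
{B, C}⁺: C→DE adds D, E; E→DK adds K; BCD→EGH adds G, H → {B, C, D, E, G, H, K}. Minimal: {C}⁺ = {C, D, E, K}; {B}⁺ = {B} — none reach the full schema.
Any other superkey contains one of these as a subset, so there are no further candidate keys.

{H}, {B, C}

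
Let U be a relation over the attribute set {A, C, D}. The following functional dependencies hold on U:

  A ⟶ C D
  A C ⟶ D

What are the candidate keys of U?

Attribute A never appears on the right-hand side of any dependency, so A must belong to every candidate key.
{A}⁺ = {A, C, D}, which is all of the schema, so {A} is the only candidate key.

{A}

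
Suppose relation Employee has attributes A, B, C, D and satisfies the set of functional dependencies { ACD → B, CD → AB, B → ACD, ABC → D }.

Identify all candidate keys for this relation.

{B}, {C, D}

{B}⁺: B→ACD adds A, C, D → {A, B, C, D}.
{C, D}⁺: CD→AB adds A, B → {A, B, C, D}. Minimal: {D}⁺ = {D}; {C}⁺ = {C} — none reach the full schema.
Any other superkey contains one of these as a subset, so there are no further candidate keys.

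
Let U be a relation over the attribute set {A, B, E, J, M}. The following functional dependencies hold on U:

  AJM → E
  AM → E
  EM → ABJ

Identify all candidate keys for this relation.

{A, M}; {E, M}

Attribute M never appears on the right-hand side of any dependency, so M must belong to every candidate key.
{M}⁺ = {M}, which is not all of the schema, so we must add further attributes.
{A, M}⁺: AM→E adds E; EM→ABJ adds B, J → {A, B, E, J, M}.
{E, M}⁺: EM→ABJ adds A, B, J → {A, B, E, J, M}.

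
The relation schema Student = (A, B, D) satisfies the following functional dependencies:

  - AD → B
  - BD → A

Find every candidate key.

{A, D}⁺: AD→B adds B → {A, B, D}. Minimal: {D}⁺ = {D}; {A}⁺ = {A} — none reach the full schema.
{B, D}⁺: BD→A adds A → {A, B, D}. Minimal: {D}⁺ = {D}; {B}⁺ = {B} — none reach the full schema.
Any other superkey contains one of these as a subset, so there are no further candidate keys.

{A, D}, {B, D}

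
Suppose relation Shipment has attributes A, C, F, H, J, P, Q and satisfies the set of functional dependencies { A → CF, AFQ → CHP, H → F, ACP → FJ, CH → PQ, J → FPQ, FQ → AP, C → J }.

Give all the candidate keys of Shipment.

A, C, J, FQ, HQ

{A}⁺: A→CF adds C, F; C→J adds J; J→FPQ adds P, Q; AFQ→CHP adds H → {A, C, F, H, J, P, Q}.
{C}⁺: C→J adds J; J→FPQ adds F, P, Q; FQ→AP adds A; AFQ→CHP adds H → {A, C, F, H, J, P, Q}.
{J}⁺: J→FPQ adds F, P, Q; FQ→AP adds A; A→CF adds C; AFQ→CHP adds H → {A, C, F, H, J, P, Q}.
{F, Q}⁺: FQ→AP adds A, P; A→CF adds C; AFQ→CHP adds H; ACP→FJ adds J → {A, C, F, H, J, P, Q}. Minimal: {Q}⁺ = {Q}; {F}⁺ = {F} — none reach the full schema.
{H, Q}⁺: H→F adds F; FQ→AP adds A, P; A→CF adds C; ACP→FJ adds J → {A, C, F, H, J, P, Q}. Minimal: {Q}⁺ = {Q}; {H}⁺ = {F, H} — none reach the full schema.
Any other superkey contains one of these as a subset, so there are no further candidate keys.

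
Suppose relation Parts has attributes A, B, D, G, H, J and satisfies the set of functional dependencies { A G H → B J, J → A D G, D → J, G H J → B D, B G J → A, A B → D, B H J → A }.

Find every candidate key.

Attribute H never appears on the right-hand side of any dependency, so H must belong to every candidate key.
{H}⁺ = {H}, which is not all of the schema, so we must add further attributes.
{D, H}⁺: D→J adds J; J→ADG adds A, G; GHJ→BD adds B → {A, B, D, G, H, J}. Minimal: {H}⁺ = {H}; {D}⁺ = {A, D, G, J} — none reach the full schema.
{H, J}⁺: J→ADG adds A, D, G; GHJ→BD adds B → {A, B, D, G, H, J}. Minimal: {J}⁺ = {A, D, G, J}; {H}⁺ = {H} — none reach the full schema.
{A, B, H}⁺: AB→D adds D; D→J adds J; J→ADG adds G → {A, B, D, G, H, J}. Minimal: {B, H}⁺ = {B, H}; {A, H}⁺ = {A, H}; {A, B}⁺ = {A, B, D, G, J} — none reach the full schema.
{A, G, H}⁺: AGH→BJ adds B, J; J→ADG adds D → {A, B, D, G, H, J}. Minimal: {G, H}⁺ = {G, H}; {A, H}⁺ = {A, H}; {A, G}⁺ = {A, G} — none reach the full schema.
Any other superkey contains one of these as a subset, so there are no further candidate keys.

DH, HJ, ABH, AGH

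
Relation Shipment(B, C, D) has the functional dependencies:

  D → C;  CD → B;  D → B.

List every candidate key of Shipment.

{D}⁺: D→C adds C; CD→B adds B → {B, C, D}.
No other minimal superkey exists.

{D}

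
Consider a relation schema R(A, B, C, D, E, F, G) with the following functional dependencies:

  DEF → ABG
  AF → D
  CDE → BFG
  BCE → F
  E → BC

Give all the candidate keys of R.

Attribute E never appears on the right-hand side of any dependency, so E must belong to every candidate key.
{E}⁺ = {B, C, E, F}, which is not all of the schema, so we must add further attributes.
{A, E}⁺: E→BC adds B, C; BCE→F adds F; AF→D adds D; CDE→BFG adds G → {A, B, C, D, E, F, G}. Minimal: {E}⁺ = {B, C, E, F}; {A}⁺ = {A} — none reach the full schema.
{D, E}⁺: E→BC adds B, C; CDE→BFG adds F, G; DEF→ABG adds A → {A, B, C, D, E, F, G}. Minimal: {E}⁺ = {B, C, E, F}; {D}⁺ = {D} — none reach the full schema.

{A, E}; {D, E}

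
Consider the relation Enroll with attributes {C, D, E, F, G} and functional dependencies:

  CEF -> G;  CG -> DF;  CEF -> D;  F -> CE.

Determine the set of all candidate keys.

F, CG

{F}⁺: F→CE adds C, E; CEF→G adds G; CG→DF adds D → {C, D, E, F, G}.
{C, G}⁺: CG→DF adds D, F; F→CE adds E → {C, D, E, F, G}. Minimal: {G}⁺ = {G}; {C}⁺ = {C} — none reach the full schema.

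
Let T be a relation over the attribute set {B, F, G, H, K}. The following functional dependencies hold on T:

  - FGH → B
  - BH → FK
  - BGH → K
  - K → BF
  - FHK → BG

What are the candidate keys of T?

Attribute H never appears on the right-hand side of any dependency, so H must belong to every candidate key.
{H}⁺ = {H}, which is not all of the schema, so we must add further attributes.
{B, H}⁺: BH→FK adds F, K; FHK→BG adds G → {B, F, G, H, K}. Minimal: {H}⁺ = {H}; {B}⁺ = {B} — none reach the full schema.
{H, K}⁺: K→BF adds B, F; FHK→BG adds G → {B, F, G, H, K}. Minimal: {K}⁺ = {B, F, K}; {H}⁺ = {H} — none reach the full schema.
{F, G, H}⁺: FGH→B adds B; BH→FK adds K → {B, F, G, H, K}. Minimal: {G, H}⁺ = {G, H}; {F, H}⁺ = {F, H}; {F, G}⁺ = {F, G} — none reach the full schema.

BH, HK, FGH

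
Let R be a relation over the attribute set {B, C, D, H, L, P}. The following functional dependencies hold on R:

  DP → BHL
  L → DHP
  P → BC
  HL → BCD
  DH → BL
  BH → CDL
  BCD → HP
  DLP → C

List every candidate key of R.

{L}⁺: L→DHP adds D, H, P; P→BC adds B, C → {B, C, D, H, L, P}.
{B, H}⁺: BH→CDL adds C, D, L; BCD→HP adds P → {B, C, D, H, L, P}. Minimal: {H}⁺ = {H}; {B}⁺ = {B} — none reach the full schema.
{D, H}⁺: DH→BL adds B, L; BH→CDL adds C; BCD→HP adds P → {B, C, D, H, L, P}. Minimal: {H}⁺ = {H}; {D}⁺ = {D} — none reach the full schema.
{D, P}⁺: DP→BHL adds B, H, L; P→BC adds C → {B, C, D, H, L, P}. Minimal: {P}⁺ = {B, C, P}; {D}⁺ = {D} — none reach the full schema.
{H, P}⁺: P→BC adds B, C; BH→CDL adds D, L → {B, C, D, H, L, P}. Minimal: {P}⁺ = {B, C, P}; {H}⁺ = {H} — none reach the full schema.
{B, C, D}⁺: BCD→HP adds H, P; DP→BHL adds L → {B, C, D, H, L, P}. Minimal: {C, D}⁺ = {C, D}; {B, D}⁺ = {B, D}; {B, C}⁺ = {B, C} — none reach the full schema.
Any other superkey contains one of these as a subset, so there are no further candidate keys.

L, BH, DH, DP, HP, BCD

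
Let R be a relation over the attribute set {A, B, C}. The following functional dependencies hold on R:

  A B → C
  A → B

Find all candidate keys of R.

{A}

Attribute A never appears on the right-hand side of any dependency, so A must belong to every candidate key.
{A}⁺ = {A, B, C}, which is all of the schema, so {A} is the only candidate key.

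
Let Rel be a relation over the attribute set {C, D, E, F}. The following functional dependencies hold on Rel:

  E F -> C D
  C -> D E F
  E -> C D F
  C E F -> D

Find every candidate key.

{C}, {E}

{C}⁺: C→DEF adds D, E, F → {C, D, E, F}.
{E}⁺: E→CDF adds C, D, F → {C, D, E, F}.
Any other superkey contains one of these as a subset, so there are no further candidate keys.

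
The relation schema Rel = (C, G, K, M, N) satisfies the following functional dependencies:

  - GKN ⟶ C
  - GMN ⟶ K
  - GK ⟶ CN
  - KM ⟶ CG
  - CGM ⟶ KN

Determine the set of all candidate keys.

Attribute M never appears on the right-hand side of any dependency, so M must belong to every candidate key.
{M}⁺ = {M}, which is not all of the schema, so we must add further attributes.
{K, M}⁺: KM→CG adds C, G; CGM→KN adds N → {C, G, K, M, N}. Minimal: {M}⁺ = {M}; {K}⁺ = {K} — none reach the full schema.
{C, G, M}⁺: CGM→KN adds K, N → {C, G, K, M, N}. Minimal: {G, M}⁺ = {G, M}; {C, M}⁺ = {C, M}; {C, G}⁺ = {C, G} — none reach the full schema.
{G, M, N}⁺: GMN→K adds K; GK→CN adds C → {C, G, K, M, N}. Minimal: {M, N}⁺ = {M, N}; {G, N}⁺ = {G, N}; {G, M}⁺ = {G, M} — none reach the full schema.

{K, M}, {C, G, M}, {G, M, N}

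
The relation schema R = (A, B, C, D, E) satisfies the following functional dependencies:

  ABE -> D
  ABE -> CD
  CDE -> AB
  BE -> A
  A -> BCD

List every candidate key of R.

Attribute E never appears on the right-hand side of any dependency, so E must belong to every candidate key.
{E}⁺ = {E}, which is not all of the schema, so we must add further attributes.
{A, E}⁺: A→BCD adds B, C, D → {A, B, C, D, E}.
{B, E}⁺: BE→A adds A; A→BCD adds C, D → {A, B, C, D, E}.
{C, D, E}⁺: CDE→AB adds A, B → {A, B, C, D, E}.

(A, E), (B, E), (C, D, E)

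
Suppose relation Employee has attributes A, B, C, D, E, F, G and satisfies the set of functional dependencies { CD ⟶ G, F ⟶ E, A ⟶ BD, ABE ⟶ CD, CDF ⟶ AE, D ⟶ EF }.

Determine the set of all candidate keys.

{A}⁺: A→BD adds B, D; D→EF adds E, F; ABE→CD adds C; CD→G adds G → {A, B, C, D, E, F, G}.
{C, D}⁺: CD→G adds G; D→EF adds E, F; CDF→AE adds A; A→BD adds B → {A, B, C, D, E, F, G}.
Any other superkey contains one of these as a subset, so there are no further candidate keys.

A, CD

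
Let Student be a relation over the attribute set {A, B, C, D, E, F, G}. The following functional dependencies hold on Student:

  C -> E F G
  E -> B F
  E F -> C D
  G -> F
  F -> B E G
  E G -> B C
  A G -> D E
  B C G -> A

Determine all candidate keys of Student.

{C}; {E}; {F}; {G}

{C}⁺: C→EFG adds E, F, G; E→BF adds B; EF→CD adds D; BCG→A adds A → {A, B, C, D, E, F, G}.
{E}⁺: E→BF adds B, F; EF→CD adds C, D; F→BEG adds G; BCG→A adds A → {A, B, C, D, E, F, G}.
{F}⁺: F→BEG adds B, E, G; EG→BC adds C; BCG→A adds A; EF→CD adds D → {A, B, C, D, E, F, G}.
{G}⁺: G→F adds F; F→BEG adds B, E; EG→BC adds C; BCG→A adds A; EF→CD adds D → {A, B, C, D, E, F, G}.
Any other superkey contains one of these as a subset, so there are no further candidate keys.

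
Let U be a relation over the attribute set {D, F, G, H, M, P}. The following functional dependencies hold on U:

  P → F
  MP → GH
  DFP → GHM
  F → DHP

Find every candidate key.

(F), (P)

{F}⁺: F→DHP adds D, H, P; DFP→GHM adds G, M → {D, F, G, H, M, P}.
{P}⁺: P→F adds F; F→DHP adds D, H; DFP→GHM adds G, M → {D, F, G, H, M, P}.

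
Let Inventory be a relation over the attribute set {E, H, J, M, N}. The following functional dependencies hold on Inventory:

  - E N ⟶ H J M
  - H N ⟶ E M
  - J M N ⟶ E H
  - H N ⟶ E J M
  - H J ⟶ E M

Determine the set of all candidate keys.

Attribute N never appears on the right-hand side of any dependency, so N must belong to every candidate key.
{N}⁺ = {N}, which is not all of the schema, so we must add further attributes.
{E, N}⁺: EN→HJM adds H, J, M → {E, H, J, M, N}. Minimal: {N}⁺ = {N}; {E}⁺ = {E} — none reach the full schema.
{H, N}⁺: HN→EM adds E, M; HN→EJM adds J → {E, H, J, M, N}. Minimal: {N}⁺ = {N}; {H}⁺ = {H} — none reach the full schema.
{J, M, N}⁺: JMN→EH adds E, H → {E, H, J, M, N}. Minimal: {M, N}⁺ = {M, N}; {J, N}⁺ = {J, N}; {J, M}⁺ = {J, M} — none reach the full schema.
Any other superkey contains one of these as a subset, so there are no further candidate keys.

(E, N), (H, N), (J, M, N)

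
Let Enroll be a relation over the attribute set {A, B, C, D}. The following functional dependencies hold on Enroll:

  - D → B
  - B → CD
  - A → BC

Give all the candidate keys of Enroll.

{A}

Attribute A never appears on the right-hand side of any dependency, so A must belong to every candidate key.
{A}⁺ = {A, B, C, D}, which is all of the schema, so {A} is the only candidate key.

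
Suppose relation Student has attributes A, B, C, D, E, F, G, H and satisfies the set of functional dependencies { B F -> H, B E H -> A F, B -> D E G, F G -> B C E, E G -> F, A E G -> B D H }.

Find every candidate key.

{B}⁺: B→DEG adds D, E, G; EG→F adds F; BF→H adds H; BEH→AF adds A; FG→BCE adds C → {A, B, C, D, E, F, G, H}.
{E, G}⁺: EG→F adds F; FG→BCE adds B, C; BF→H adds H; BEH→AF adds A; B→DEG adds D → {A, B, C, D, E, F, G, H}. Minimal: {G}⁺ = {G}; {E}⁺ = {E} — none reach the full schema.
{F, G}⁺: FG→BCE adds B, C, E; BF→H adds H; BEH→AF adds A; B→DEG adds D → {A, B, C, D, E, F, G, H}. Minimal: {G}⁺ = {G}; {F}⁺ = {F} — none reach the full schema.
Any other superkey contains one of these as a subset, so there are no further candidate keys.

(B), (E, G), (F, G)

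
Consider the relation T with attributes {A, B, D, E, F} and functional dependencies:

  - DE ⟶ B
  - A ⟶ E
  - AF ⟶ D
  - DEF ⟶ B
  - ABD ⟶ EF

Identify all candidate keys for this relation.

Attribute A never appears on the right-hand side of any dependency, so A must belong to every candidate key.
{A}⁺ = {A, E}, which is not all of the schema, so we must add further attributes.
{A, D}⁺: A→E adds E; DE→B adds B; ABD→EF adds F → {A, B, D, E, F}. Minimal: {D}⁺ = {D}; {A}⁺ = {A, E} — none reach the full schema.
{A, F}⁺: A→E adds E; AF→D adds D; DEF→B adds B → {A, B, D, E, F}. Minimal: {F}⁺ = {F}; {A}⁺ = {A, E} — none reach the full schema.

AD, AF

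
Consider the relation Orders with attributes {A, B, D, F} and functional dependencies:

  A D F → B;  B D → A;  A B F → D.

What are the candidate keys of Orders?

(A, B, F), (A, D, F), (B, D, F)

Attribute F never appears on the right-hand side of any dependency, so F must belong to every candidate key.
{F}⁺ = {F}, which is not all of the schema, so we must add further attributes.
{A, B, F}⁺: ABF→D adds D → {A, B, D, F}. Minimal: {B, F}⁺ = {B, F}; {A, F}⁺ = {A, F}; {A, B}⁺ = {A, B} — none reach the full schema.
{A, D, F}⁺: ADF→B adds B → {A, B, D, F}. Minimal: {D, F}⁺ = {D, F}; {A, F}⁺ = {A, F}; {A, D}⁺ = {A, D} — none reach the full schema.
{B, D, F}⁺: BD→A adds A → {A, B, D, F}. Minimal: {D, F}⁺ = {D, F}; {B, F}⁺ = {B, F}; {B, D}⁺ = {A, B, D} — none reach the full schema.
Any other superkey contains one of these as a subset, so there are no further candidate keys.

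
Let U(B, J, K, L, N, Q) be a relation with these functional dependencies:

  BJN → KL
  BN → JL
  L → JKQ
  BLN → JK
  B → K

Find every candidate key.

Attributes B, N never appear on any right-hand side, so every candidate key must contain {B, N}.
{B, N}⁺ = {B, J, K, L, N, Q}, which is all of the schema, so {B, N} is the only candidate key.

{B, N}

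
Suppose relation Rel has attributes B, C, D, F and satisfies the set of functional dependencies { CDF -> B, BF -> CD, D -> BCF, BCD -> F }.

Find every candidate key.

{D}; {B, F}

{D}⁺: D→BCF adds B, C, F → {B, C, D, F}.
{B, F}⁺: BF→CD adds C, D → {B, C, D, F}. Minimal: {F}⁺ = {F}; {B}⁺ = {B} — none reach the full schema.
Any other superkey contains one of these as a subset, so there are no further candidate keys.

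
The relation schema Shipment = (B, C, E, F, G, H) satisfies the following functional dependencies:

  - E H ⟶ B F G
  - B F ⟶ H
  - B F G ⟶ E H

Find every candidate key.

(C, E, H); (B, C, E, F); (B, C, F, G)

Attribute C never appears on the right-hand side of any dependency, so C must belong to every candidate key.
{C}⁺ = {C}, which is not all of the schema, so we must add further attributes.
{C, E, H}⁺: EH→BFG adds B, F, G → {B, C, E, F, G, H}.
{B, C, E, F}⁺: BF→H adds H; EH→BFG adds G → {B, C, E, F, G, H}.
{B, C, F, G}⁺: BF→H adds H; BFG→EH adds E → {B, C, E, F, G, H}.
Any other superkey contains one of these as a subset, so there are no further candidate keys.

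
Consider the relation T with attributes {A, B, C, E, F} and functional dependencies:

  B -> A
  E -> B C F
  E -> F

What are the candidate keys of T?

Attribute E never appears on the right-hand side of any dependency, so E must belong to every candidate key.
{E}⁺ = {A, B, C, E, F}, which is all of the schema, so {E} is the only candidate key.

{E}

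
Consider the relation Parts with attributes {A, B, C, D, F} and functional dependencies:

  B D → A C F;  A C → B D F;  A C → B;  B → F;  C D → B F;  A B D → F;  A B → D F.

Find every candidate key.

{A, B}⁺: B→F adds F; AB→DF adds D; BD→ACF adds C → {A, B, C, D, F}.
{A, C}⁺: AC→BDF adds B, D, F → {A, B, C, D, F}.
{B, D}⁺: BD→ACF adds A, C, F → {A, B, C, D, F}.
{C, D}⁺: CD→BF adds B, F; BD→ACF adds A → {A, B, C, D, F}.

{A, B}, {A, C}, {B, D}, {C, D}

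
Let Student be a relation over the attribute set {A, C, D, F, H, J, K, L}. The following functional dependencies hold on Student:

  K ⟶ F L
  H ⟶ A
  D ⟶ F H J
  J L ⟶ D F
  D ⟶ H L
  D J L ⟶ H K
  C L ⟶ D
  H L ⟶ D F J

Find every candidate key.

Attribute C never appears on the right-hand side of any dependency, so C must belong to every candidate key.
{C}⁺ = {C}, which is not all of the schema, so we must add further attributes.
{C, D}⁺: D→FHJ adds F, H, J; D→HL adds L; DJL→HK adds K; H→A adds A → {A, C, D, F, H, J, K, L}.
{C, K}⁺: K→FL adds F, L; CL→D adds D; D→FHJ adds H, J; H→A adds A → {A, C, D, F, H, J, K, L}.
{C, L}⁺: CL→D adds D; D→FHJ adds F, H, J; DJL→HK adds K; H→A adds A → {A, C, D, F, H, J, K, L}.

{C, D}; {C, K}; {C, L}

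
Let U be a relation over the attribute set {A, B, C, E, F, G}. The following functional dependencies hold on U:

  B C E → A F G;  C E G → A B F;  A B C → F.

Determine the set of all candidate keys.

Attributes C, E never appear on any right-hand side, so every candidate key must contain {C, E}.
{C, E}⁺ = {C, E}, which is not all of the schema, so we must add further attributes.
{B, C, E}⁺: BCE→AFG adds A, F, G → {A, B, C, E, F, G}. Minimal: {C, E}⁺ = {C, E}; {B, E}⁺ = {B, E}; {B, C}⁺ = {B, C} — none reach the full schema.
{C, E, G}⁺: CEG→ABF adds A, B, F → {A, B, C, E, F, G}. Minimal: {E, G}⁺ = {E, G}; {C, G}⁺ = {C, G}; {C, E}⁺ = {C, E} — none reach the full schema.

{B, C, E}; {C, E, G}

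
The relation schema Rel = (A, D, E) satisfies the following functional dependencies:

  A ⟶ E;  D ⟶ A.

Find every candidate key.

D

Attribute D never appears on the right-hand side of any dependency, so D must belong to every candidate key.
{D}⁺ = {A, D, E}, which is all of the schema, so {D} is the only candidate key.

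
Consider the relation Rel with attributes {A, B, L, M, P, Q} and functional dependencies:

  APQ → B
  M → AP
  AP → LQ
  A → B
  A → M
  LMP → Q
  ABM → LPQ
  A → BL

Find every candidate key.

{A}⁺: A→B adds B; A→M adds M; ABM→LPQ adds L, P, Q → {A, B, L, M, P, Q}.
{M}⁺: M→AP adds A, P; AP→LQ adds L, Q; A→B adds B → {A, B, L, M, P, Q}.

{A}; {M}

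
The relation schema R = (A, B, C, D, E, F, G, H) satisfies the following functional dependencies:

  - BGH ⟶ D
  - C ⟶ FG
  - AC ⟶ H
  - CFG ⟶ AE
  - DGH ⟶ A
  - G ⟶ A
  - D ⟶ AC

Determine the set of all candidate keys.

{B, C}, {B, D}, {B, G, H}

Attribute B never appears on the right-hand side of any dependency, so B must belong to every candidate key.
{B}⁺ = {B}, which is not all of the schema, so we must add further attributes.
{B, C}⁺: C→FG adds F, G; CFG→AE adds A, E; AC→H adds H; BGH→D adds D → {A, B, C, D, E, F, G, H}.
{B, D}⁺: D→AC adds A, C; C→FG adds F, G; AC→H adds H; CFG→AE adds E → {A, B, C, D, E, F, G, H}.
{B, G, H}⁺: BGH→D adds D; DGH→A adds A; D→AC adds C; C→FG adds F; CFG→AE adds E → {A, B, C, D, E, F, G, H}.
Any other superkey contains one of these as a subset, so there are no further candidate keys.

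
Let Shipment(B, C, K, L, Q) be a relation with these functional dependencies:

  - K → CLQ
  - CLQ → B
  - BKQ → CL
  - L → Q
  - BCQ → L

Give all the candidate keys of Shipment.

Attribute K never appears on the right-hand side of any dependency, so K must belong to every candidate key.
{K}⁺ = {B, C, K, L, Q}, which is all of the schema, so {K} is the only candidate key.

{K}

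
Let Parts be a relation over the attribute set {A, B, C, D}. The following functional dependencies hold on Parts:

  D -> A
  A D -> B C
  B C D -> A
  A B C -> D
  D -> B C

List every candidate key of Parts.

{D}, {A, B, C}

{D}⁺: D→A adds A; AD→BC adds B, C → {A, B, C, D}.
{A, B, C}⁺: ABC→D adds D → {A, B, C, D}.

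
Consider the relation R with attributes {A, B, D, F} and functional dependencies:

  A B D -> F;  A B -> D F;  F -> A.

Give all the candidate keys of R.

{A, B}, {B, F}

Attribute B never appears on the right-hand side of any dependency, so B must belong to every candidate key.
{B}⁺ = {B}, which is not all of the schema, so we must add further attributes.
{A, B}⁺: AB→DF adds D, F → {A, B, D, F}. Minimal: {B}⁺ = {B}; {A}⁺ = {A} — none reach the full schema.
{B, F}⁺: F→A adds A; AB→DF adds D → {A, B, D, F}. Minimal: {F}⁺ = {A, F}; {B}⁺ = {B} — none reach the full schema.
Any other superkey contains one of these as a subset, so there are no further candidate keys.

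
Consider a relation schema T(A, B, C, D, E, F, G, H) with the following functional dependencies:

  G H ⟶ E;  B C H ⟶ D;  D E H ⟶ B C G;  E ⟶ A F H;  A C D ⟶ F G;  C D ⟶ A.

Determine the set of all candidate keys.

{D, E}, {B, C, E}, {B, C, H}, {C, D, H}, {D, G, H}

{D, E}⁺: E→AFH adds A, F, H; DEH→BCG adds B, C, G → {A, B, C, D, E, F, G, H}. Minimal: {E}⁺ = {A, E, F, H}; {D}⁺ = {D} — none reach the full schema.
{B, C, E}⁺: E→AFH adds A, F, H; BCH→D adds D; DEH→BCG adds G → {A, B, C, D, E, F, G, H}. Minimal: {C, E}⁺ = {A, C, E, F, H}; {B, E}⁺ = {A, B, E, F, H}; {B, C}⁺ = {B, C} — none reach the full schema.
{B, C, H}⁺: BCH→D adds D; CD→A adds A; ACD→FG adds F, G; GH→E adds E → {A, B, C, D, E, F, G, H}. Minimal: {C, H}⁺ = {C, H}; {B, H}⁺ = {B, H}; {B, C}⁺ = {B, C} — none reach the full schema.
{C, D, H}⁺: CD→A adds A; ACD→FG adds F, G; GH→E adds E; DEH→BCG adds B → {A, B, C, D, E, F, G, H}. Minimal: {D, H}⁺ = {D, H}; {C, H}⁺ = {C, H}; {C, D}⁺ = {A, C, D, F, G} — none reach the full schema.
{D, G, H}⁺: GH→E adds E; DEH→BCG adds B, C; E→AFH adds A, F → {A, B, C, D, E, F, G, H}. Minimal: {G, H}⁺ = {A, E, F, G, H}; {D, H}⁺ = {D, H}; {D, G}⁺ = {D, G} — none reach the full schema.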